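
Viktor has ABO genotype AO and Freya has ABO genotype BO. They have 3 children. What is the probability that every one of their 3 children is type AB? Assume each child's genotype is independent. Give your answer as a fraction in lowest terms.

1/64

ABO cross AO × BO → 1/4 O, 1/4 A, 1/4 B, 1/4 AB.
So P(type AB) = 1/4 per child.
All 3 independent: (1/4)^3 = 1/64.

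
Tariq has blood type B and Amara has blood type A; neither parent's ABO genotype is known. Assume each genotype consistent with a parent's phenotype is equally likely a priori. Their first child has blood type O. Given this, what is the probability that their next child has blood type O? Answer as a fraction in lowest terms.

Possible genotypes: Tariq ∈ {I^B I^B, I^B i}; Amara ∈ {I^A I^A, I^A i}.
Weight each parental genotype pair by prior × P(type-O child):
  I^B i × I^A i: posterior weight 1; P(next child type O) = 1/4.
Weighted sum = 1/4.

1/4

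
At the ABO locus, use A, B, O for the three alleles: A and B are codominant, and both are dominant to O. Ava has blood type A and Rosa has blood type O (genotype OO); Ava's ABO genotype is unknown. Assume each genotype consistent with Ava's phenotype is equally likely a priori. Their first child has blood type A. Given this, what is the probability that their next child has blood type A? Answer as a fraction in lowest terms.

Possible genotypes: Ava ∈ {AA, AO}; Rosa ∈ {OO}.
Weight each parental genotype pair by prior × P(type-A child):
  AA × OO: posterior weight 2/3; P(next child type A) = 1.
  AO × OO: posterior weight 1/3; P(next child type A) = 1/2.
Weighted sum = 5/6.

5/6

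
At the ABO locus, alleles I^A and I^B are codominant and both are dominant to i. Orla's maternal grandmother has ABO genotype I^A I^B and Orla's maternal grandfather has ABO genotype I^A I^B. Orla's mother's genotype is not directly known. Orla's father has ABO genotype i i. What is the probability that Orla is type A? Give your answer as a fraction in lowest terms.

Orla's mother's ABO genotype from I^A I^B × I^A I^B: 1/4 I^A I^A, 1/2 I^A I^B, 1/4 I^B I^B.
Crossing each possibility with the father i i and summing P(type A): 1/4·1 + 1/2·1/2 + 1/4·0 = 1/2.

1/2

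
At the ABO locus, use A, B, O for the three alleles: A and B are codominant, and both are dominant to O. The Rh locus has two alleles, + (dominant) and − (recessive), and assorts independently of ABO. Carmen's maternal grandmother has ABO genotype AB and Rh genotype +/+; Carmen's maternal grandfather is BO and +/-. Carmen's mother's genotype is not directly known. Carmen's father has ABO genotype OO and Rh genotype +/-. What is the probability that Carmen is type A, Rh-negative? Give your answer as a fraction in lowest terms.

Carmen's mother's ABO genotype from AB × BO: 1/4 AB, 1/4 AO, 1/4 BB, 1/4 BO.
Crossing each possibility with the father OO and summing P(type A): 1/4·1/2 + 1/4·1/2 + 1/4·0 + 1/4·0 = 1/4.
Similarly for Rh via the mother's Rh distribution: P(Rh-) = 1/8.
Independent loci: 1/4 × 1/8 = 1/32.

1/32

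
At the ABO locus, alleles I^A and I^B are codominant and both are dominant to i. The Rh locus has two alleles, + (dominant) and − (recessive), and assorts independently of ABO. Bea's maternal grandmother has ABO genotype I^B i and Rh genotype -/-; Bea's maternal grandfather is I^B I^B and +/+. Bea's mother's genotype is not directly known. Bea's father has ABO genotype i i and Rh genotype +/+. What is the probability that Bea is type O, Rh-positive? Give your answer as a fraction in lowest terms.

Bea's mother's ABO genotype from I^B i × I^B I^B: 1/2 I^B I^B, 1/2 I^B i.
Crossing each possibility with the father i i and summing P(type O): 1/2·0 + 1/2·1/2 = 1/4.
Similarly for Rh via the mother's Rh distribution: P(Rh+) = 1.
Independent loci: 1/4 × 1 = 1/4.

1/4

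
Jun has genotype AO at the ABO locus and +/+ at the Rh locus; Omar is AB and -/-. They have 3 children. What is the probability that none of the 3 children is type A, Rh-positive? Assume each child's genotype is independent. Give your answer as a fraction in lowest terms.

ABO cross AO × AB → 1/2 A, 1/4 B, 1/4 AB.
Rh cross +/+ × -/- → 1 Rh+; so P(type A, Rh-positive) = 1/2 × 1 = 1/2 per child.
P(not type A, Rh-positive) = 1/2 for one child; (1/2)^3 = 1/8.

1/8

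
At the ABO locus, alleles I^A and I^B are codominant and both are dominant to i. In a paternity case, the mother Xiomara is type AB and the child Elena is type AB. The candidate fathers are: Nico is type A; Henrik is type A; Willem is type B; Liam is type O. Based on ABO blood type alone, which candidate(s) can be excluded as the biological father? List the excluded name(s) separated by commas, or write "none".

A candidate is excluded only if no genotype consistent with his phenotype could produce a type AB child with a type AB mother.
Liam (type O): no genotype consistent with that phenotype can produce a type-AB child with a type-AB mother.

Liam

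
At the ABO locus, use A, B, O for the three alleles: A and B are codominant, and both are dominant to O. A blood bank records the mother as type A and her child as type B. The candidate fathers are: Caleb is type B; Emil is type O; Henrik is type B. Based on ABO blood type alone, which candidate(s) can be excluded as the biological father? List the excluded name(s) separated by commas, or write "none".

A candidate is excluded only if no genotype consistent with his phenotype could produce a type B child with a type A mother.
Emil (type O): no genotype consistent with that phenotype can produce a type-B child with a type-A mother.

Emil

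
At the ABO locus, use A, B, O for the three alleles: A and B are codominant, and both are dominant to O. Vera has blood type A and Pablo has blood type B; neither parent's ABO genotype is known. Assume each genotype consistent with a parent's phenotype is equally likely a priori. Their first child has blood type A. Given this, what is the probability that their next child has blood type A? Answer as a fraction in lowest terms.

Possible genotypes: Vera ∈ {AA, AO}; Pablo ∈ {BB, BO}.
Weight each parental genotype pair by prior × P(type-A child):
  AA × BO: posterior weight 2/3; P(next child type A) = 1/2.
  AO × BO: posterior weight 1/3; P(next child type A) = 1/4.
Weighted sum = 5/12.

5/12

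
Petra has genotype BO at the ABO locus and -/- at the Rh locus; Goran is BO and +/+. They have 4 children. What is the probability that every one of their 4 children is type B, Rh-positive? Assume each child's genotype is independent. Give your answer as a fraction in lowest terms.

ABO cross BO × BO → 1/4 O, 3/4 B.
Rh cross -/- × +/+ → 1 Rh+; so P(type B, Rh-positive) = 3/4 × 1 = 3/4 per child.
All 4 independent: (3/4)^4 = 81/256.

81/256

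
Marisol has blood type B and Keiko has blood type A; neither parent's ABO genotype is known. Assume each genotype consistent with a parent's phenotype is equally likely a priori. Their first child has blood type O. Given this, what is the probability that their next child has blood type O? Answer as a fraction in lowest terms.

1/4

Possible genotypes: Marisol ∈ {I^B I^B, I^B i}; Keiko ∈ {I^A I^A, I^A i}.
Weight each parental genotype pair by prior × P(type-O child):
  I^B i × I^A i: posterior weight 1; P(next child type O) = 1/4.
Weighted sum = 1/4.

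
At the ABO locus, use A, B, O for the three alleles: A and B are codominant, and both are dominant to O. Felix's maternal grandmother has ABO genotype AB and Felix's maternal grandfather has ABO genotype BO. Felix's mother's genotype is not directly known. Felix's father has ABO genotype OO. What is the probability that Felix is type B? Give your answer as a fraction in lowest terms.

Felix's mother's ABO genotype from AB × BO: 1/4 AB, 1/4 AO, 1/4 BB, 1/4 BO.
Crossing each possibility with the father OO and summing P(type B): 1/4·1/2 + 1/4·0 + 1/4·1 + 1/4·1/2 = 1/2.

1/2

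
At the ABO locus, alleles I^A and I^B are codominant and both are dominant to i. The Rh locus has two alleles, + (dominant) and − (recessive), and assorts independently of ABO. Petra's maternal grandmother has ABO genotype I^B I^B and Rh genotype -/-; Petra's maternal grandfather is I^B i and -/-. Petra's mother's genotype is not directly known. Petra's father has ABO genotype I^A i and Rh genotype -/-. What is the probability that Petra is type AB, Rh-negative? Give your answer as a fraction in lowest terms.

3/8

Petra's mother's ABO genotype from I^B I^B × I^B i: 1/2 I^B I^B, 1/2 I^B i.
Crossing each possibility with the father I^A i and summing P(type AB): 1/2·1/2 + 1/2·1/4 = 3/8.
Similarly for Rh via the mother's Rh distribution: P(Rh-) = 1.
Independent loci: 3/8 × 1 = 3/8.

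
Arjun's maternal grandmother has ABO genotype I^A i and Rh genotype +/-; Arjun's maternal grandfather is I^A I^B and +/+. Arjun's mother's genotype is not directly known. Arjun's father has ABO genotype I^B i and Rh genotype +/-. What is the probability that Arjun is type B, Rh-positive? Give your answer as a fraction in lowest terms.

21/64

Arjun's mother's ABO genotype from I^A i × I^A I^B: 1/4 I^A I^A, 1/4 I^A I^B, 1/4 I^A i, 1/4 I^B i.
Crossing each possibility with the father I^B i and summing P(type B): 1/4·0 + 1/4·1/2 + 1/4·1/4 + 1/4·3/4 = 3/8.
Similarly for Rh via the mother's Rh distribution: P(Rh+) = 7/8.
Independent loci: 3/8 × 7/8 = 21/64.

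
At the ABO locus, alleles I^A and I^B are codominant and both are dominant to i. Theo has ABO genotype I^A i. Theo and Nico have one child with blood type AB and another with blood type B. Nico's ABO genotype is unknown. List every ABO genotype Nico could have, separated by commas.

For each candidate genotype of Nico, check whether crossing it with I^A i can produce every observed child phenotype.
  I^A I^A → possible child types {A} ✗
  I^A I^B → possible child types {A, B, AB} ✓
  I^A i → possible child types {O, A} ✗
  I^B I^B → possible child types {B, AB} ✓
  I^B i → possible child types {O, A, B, AB} ✓
  i i → possible child types {O, A} ✗

I^A I^B, I^B I^B, I^B i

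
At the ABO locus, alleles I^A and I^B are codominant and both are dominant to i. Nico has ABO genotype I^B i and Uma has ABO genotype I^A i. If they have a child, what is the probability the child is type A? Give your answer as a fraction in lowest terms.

ABO cross I^B i × I^A i → offspring phenotypes: 1/4 O, 1/4 A, 1/4 B, 1/4 AB.
So P(type A) = 1/4.

1/4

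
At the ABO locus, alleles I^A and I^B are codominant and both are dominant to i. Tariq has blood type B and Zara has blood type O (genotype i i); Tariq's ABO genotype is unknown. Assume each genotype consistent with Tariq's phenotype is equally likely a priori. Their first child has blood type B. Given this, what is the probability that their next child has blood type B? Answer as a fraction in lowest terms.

5/6

Possible genotypes: Tariq ∈ {I^B I^B, I^B i}; Zara ∈ {i i}.
Weight each parental genotype pair by prior × P(type-B child):
  I^B I^B × i i: posterior weight 2/3; P(next child type B) = 1.
  I^B i × i i: posterior weight 1/3; P(next child type B) = 1/2.
Weighted sum = 5/6.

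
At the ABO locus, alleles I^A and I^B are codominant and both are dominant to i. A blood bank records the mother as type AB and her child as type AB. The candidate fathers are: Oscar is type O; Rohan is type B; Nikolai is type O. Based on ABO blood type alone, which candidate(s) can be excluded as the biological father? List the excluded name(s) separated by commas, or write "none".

A candidate is excluded only if no genotype consistent with his phenotype could produce a type AB child with a type AB mother.
Oscar (type O): no genotype consistent with that phenotype can produce a type-AB child with a type-AB mother.
Nikolai (type O): no genotype consistent with that phenotype can produce a type-AB child with a type-AB mother.

Oscar, Nikolai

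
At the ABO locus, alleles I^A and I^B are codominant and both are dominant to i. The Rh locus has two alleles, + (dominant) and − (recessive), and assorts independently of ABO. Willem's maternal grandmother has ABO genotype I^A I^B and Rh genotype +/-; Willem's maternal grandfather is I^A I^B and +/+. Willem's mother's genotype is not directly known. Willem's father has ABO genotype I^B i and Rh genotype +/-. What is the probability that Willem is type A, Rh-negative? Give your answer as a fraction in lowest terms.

1/32

Willem's mother's ABO genotype from I^A I^B × I^A I^B: 1/4 I^A I^A, 1/2 I^A I^B, 1/4 I^B I^B.
Crossing each possibility with the father I^B i and summing P(type A): 1/4·1/2 + 1/2·1/4 + 1/4·0 = 1/4.
Similarly for Rh via the mother's Rh distribution: P(Rh-) = 1/8.
Independent loci: 1/4 × 1/8 = 1/32.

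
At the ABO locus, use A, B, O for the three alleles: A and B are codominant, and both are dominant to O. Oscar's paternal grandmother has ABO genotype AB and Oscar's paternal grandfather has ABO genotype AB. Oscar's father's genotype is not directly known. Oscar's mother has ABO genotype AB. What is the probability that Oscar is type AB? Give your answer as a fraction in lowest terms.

Oscar's father's ABO genotype from AB × AB: 1/4 AA, 1/2 AB, 1/4 BB.
Crossing each possibility with the mother AB and summing P(type AB): 1/4·1/2 + 1/2·1/2 + 1/4·1/2 = 1/2.

1/2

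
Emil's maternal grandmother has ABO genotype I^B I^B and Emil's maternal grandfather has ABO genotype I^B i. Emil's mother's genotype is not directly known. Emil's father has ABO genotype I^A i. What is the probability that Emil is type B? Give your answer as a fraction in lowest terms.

3/8

Emil's mother's ABO genotype from I^B I^B × I^B i: 1/2 I^B I^B, 1/2 I^B i.
Crossing each possibility with the father I^A i and summing P(type B): 1/2·1/2 + 1/2·1/4 = 3/8.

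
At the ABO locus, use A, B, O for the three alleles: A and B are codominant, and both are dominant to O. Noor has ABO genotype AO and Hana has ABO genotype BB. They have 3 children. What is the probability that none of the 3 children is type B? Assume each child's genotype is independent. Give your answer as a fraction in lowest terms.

ABO cross AO × BB → 1/2 B, 1/2 AB.
So P(type B) = 1/2 per child.
P(not type B) = 1/2 for one child; (1/2)^3 = 1/8.

1/8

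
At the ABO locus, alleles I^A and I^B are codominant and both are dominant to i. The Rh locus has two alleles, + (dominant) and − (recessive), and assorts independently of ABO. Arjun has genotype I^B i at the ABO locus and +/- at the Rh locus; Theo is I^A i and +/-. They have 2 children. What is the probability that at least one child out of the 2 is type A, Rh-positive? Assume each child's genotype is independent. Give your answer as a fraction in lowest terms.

ABO cross I^B i × I^A i → 1/4 O, 1/4 A, 1/4 B, 1/4 AB.
Rh cross +/- × +/- → 3/4 Rh+, 1/4 Rh-; so P(type A, Rh-positive) = 1/4 × 3/4 = 3/16 per child.
P(none) = (13/16)^2 = 169/256; P(at least one) = 1 − 169/256 = 87/256.

87/256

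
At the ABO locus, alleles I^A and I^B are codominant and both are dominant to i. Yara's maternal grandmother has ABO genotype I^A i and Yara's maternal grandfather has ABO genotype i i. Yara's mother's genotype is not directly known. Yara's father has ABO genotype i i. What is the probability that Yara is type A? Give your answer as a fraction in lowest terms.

Yara's mother's ABO genotype from I^A i × i i: 1/2 I^A i, 1/2 i i.
Crossing each possibility with the father i i and summing P(type A): 1/2·1/2 + 1/2·0 = 1/4.

1/4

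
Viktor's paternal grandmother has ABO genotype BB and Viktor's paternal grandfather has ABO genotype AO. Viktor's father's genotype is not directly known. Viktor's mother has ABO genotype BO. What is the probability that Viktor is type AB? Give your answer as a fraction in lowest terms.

1/8

Viktor's father's ABO genotype from BB × AO: 1/2 AB, 1/2 BO.
Crossing each possibility with the mother BO and summing P(type AB): 1/2·1/4 + 1/2·0 = 1/8.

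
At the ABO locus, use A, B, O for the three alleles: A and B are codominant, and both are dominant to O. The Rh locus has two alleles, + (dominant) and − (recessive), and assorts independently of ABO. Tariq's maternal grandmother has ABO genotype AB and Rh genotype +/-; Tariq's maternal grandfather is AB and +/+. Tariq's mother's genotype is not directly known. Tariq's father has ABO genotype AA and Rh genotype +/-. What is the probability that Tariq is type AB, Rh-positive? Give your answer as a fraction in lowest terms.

Tariq's mother's ABO genotype from AB × AB: 1/4 AA, 1/2 AB, 1/4 BB.
Crossing each possibility with the father AA and summing P(type AB): 1/4·0 + 1/2·1/2 + 1/4·1 = 1/2.
Similarly for Rh via the mother's Rh distribution: P(Rh+) = 7/8.
Independent loci: 1/2 × 7/8 = 7/16.

7/16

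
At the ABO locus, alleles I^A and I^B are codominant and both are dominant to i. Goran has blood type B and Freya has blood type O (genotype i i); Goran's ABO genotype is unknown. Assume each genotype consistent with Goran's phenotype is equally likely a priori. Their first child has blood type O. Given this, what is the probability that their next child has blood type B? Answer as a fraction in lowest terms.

Possible genotypes: Goran ∈ {I^B I^B, I^B i}; Freya ∈ {i i}.
Weight each parental genotype pair by prior × P(type-O child):
  I^B i × i i: posterior weight 1; P(next child type B) = 1/2.
Weighted sum = 1/2.

1/2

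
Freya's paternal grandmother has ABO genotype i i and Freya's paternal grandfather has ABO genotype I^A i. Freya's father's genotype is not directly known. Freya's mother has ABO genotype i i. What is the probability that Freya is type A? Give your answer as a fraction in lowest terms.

1/4

Freya's father's ABO genotype from i i × I^A i: 1/2 I^A i, 1/2 i i.
Crossing each possibility with the mother i i and summing P(type A): 1/2·1/2 + 1/2·0 = 1/4.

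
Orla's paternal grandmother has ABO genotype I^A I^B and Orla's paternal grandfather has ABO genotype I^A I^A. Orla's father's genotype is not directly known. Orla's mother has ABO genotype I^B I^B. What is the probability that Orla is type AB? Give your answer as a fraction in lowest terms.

3/4

Orla's father's ABO genotype from I^A I^B × I^A I^A: 1/2 I^A I^A, 1/2 I^A I^B.
Crossing each possibility with the mother I^B I^B and summing P(type AB): 1/2·1 + 1/2·1/2 = 3/4.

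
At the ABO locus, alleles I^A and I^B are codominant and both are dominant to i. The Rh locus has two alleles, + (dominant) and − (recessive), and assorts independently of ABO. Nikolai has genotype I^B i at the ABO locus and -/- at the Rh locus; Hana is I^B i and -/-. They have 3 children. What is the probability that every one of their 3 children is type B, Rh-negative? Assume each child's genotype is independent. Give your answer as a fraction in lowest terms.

ABO cross I^B i × I^B i → 1/4 O, 3/4 B.
Rh cross -/- × -/- → 1 Rh-; so P(type B, Rh-negative) = 3/4 × 1 = 3/4 per child.
All 3 independent: (3/4)^3 = 27/64.

27/64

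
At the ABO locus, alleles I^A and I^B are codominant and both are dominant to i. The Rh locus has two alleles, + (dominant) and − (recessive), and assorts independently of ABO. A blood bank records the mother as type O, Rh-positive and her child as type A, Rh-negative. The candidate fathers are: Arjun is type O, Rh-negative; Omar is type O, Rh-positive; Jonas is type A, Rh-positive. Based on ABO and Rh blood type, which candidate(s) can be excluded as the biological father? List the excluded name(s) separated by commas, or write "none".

Arjun, Omar

A candidate is excluded only if no genotype consistent with his phenotype could produce a type A, Rh-negative child with a type O, Rh-positive mother.
Arjun (type O, Rh-): no genotype consistent with that phenotype can produce a type-A Rh- child with a type-O mother.
Omar (type O, Rh+): no genotype consistent with that phenotype can produce a type-A Rh- child with a type-O mother.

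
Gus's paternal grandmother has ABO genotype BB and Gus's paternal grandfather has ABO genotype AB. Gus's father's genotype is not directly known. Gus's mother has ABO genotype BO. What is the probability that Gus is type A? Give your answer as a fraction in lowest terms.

Gus's father's ABO genotype from BB × AB: 1/2 AB, 1/2 BB.
Crossing each possibility with the mother BO and summing P(type A): 1/2·1/4 + 1/2·0 = 1/8.

1/8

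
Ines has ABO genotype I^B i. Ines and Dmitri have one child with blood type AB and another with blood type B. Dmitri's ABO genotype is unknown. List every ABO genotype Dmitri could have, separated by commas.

For each candidate genotype of Dmitri, check whether crossing it with I^B i can produce every observed child phenotype.
  I^A I^A → possible child types {A, AB} ✗
  I^A I^B → possible child types {A, B, AB} ✓
  I^A i → possible child types {O, A, B, AB} ✓
  I^B I^B → possible child types {B} ✗
  I^B i → possible child types {O, B} ✗
  i i → possible child types {O, B} ✗

I^A I^B, I^A i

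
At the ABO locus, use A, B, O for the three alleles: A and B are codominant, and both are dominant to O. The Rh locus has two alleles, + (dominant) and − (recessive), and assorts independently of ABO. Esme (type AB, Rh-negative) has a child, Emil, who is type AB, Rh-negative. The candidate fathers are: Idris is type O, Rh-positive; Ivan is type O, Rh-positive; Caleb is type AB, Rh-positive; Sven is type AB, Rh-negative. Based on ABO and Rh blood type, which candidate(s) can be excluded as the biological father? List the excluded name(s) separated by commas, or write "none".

A candidate is excluded only if no genotype consistent with his phenotype could produce a type AB, Rh-negative child with a type AB, Rh-negative mother.
Idris (type O, Rh+): no genotype consistent with that phenotype can produce a type-AB Rh- child with a type-AB mother.
Ivan (type O, Rh+): no genotype consistent with that phenotype can produce a type-AB Rh- child with a type-AB mother.

Idris, Ivan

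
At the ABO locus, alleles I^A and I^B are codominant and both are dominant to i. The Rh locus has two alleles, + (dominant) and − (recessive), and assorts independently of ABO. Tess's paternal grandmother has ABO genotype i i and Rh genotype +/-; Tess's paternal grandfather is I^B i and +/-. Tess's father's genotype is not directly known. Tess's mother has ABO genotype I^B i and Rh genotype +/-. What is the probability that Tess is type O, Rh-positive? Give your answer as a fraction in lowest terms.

Tess's father's ABO genotype from i i × I^B i: 1/2 I^B i, 1/2 i i.
Crossing each possibility with the mother I^B i and summing P(type O): 1/2·1/4 + 1/2·1/2 = 3/8.
Similarly for Rh via the father's Rh distribution: P(Rh+) = 3/4.
Independent loci: 3/8 × 3/4 = 9/32.

9/32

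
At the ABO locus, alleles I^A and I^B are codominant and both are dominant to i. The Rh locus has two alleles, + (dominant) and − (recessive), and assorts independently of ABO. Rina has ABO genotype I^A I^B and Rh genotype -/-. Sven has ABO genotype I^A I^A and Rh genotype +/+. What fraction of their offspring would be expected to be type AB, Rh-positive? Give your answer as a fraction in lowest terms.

ABO cross I^A I^B × I^A I^A → offspring phenotypes: 1/2 A, 1/2 AB.
Rh cross -/- × +/+ → 1 Rh+.
Independent loci: P(type AB, Rh-positive) = 1/2 × 1 = 1/2.

1/2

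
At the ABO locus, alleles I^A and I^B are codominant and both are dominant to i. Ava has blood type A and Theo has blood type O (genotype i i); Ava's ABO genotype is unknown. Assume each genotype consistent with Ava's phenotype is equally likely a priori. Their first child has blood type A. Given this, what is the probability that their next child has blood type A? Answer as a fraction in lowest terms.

5/6

Possible genotypes: Ava ∈ {I^A I^A, I^A i}; Theo ∈ {i i}.
Weight each parental genotype pair by prior × P(type-A child):
  I^A I^A × i i: posterior weight 2/3; P(next child type A) = 1.
  I^A i × i i: posterior weight 1/3; P(next child type A) = 1/2.
Weighted sum = 5/6.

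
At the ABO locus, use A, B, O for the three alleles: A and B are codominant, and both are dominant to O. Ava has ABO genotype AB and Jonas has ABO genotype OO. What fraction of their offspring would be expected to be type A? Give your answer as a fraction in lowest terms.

1/2

ABO cross AB × OO → offspring phenotypes: 1/2 A, 1/2 B.
So P(type A) = 1/2.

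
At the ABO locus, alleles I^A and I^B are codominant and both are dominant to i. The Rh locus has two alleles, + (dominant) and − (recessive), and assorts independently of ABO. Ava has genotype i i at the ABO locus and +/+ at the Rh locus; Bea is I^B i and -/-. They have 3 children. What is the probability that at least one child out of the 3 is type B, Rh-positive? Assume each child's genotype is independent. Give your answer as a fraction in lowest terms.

ABO cross i i × I^B i → 1/2 O, 1/2 B.
Rh cross +/+ × -/- → 1 Rh+; so P(type B, Rh-positive) = 1/2 × 1 = 1/2 per child.
P(none) = (1/2)^3 = 1/8; P(at least one) = 1 − 1/8 = 7/8.

7/8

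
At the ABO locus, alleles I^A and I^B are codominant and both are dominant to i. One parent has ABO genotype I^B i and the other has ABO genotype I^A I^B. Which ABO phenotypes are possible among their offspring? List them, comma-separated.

A, B, AB

Gametes from I^B i × I^A I^B give offspring ABO genotypes I^A I^B, I^A i, I^B I^B, I^B i, i.e. phenotypes A, B, AB.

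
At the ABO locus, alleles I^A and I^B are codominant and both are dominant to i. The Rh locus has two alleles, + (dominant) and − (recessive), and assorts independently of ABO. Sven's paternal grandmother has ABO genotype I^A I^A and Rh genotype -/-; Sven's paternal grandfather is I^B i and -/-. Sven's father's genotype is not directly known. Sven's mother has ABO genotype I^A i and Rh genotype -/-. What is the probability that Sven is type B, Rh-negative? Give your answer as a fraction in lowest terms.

Sven's father's ABO genotype from I^A I^A × I^B i: 1/2 I^A I^B, 1/2 I^A i.
Crossing each possibility with the mother I^A i and summing P(type B): 1/2·1/4 + 1/2·0 = 1/8.
Similarly for Rh via the father's Rh distribution: P(Rh-) = 1.
Independent loci: 1/8 × 1 = 1/8.

1/8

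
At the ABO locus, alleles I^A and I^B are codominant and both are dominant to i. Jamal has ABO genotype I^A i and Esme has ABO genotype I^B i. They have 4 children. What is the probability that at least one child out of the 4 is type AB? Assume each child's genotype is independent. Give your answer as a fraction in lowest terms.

ABO cross I^A i × I^B i → 1/4 O, 1/4 A, 1/4 B, 1/4 AB.
So P(type AB) = 1/4 per child.
P(none) = (3/4)^4 = 81/256; P(at least one) = 1 − 81/256 = 175/256.

175/256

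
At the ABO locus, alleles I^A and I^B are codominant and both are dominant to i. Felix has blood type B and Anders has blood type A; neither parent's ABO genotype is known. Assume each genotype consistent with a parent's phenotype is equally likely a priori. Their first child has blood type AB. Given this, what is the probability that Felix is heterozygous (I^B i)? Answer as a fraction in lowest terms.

1/3

Possible genotypes: Felix ∈ {I^B I^B, I^B i}; Anders ∈ {I^A I^A, I^A i}.
Weight each parental genotype pair by prior × P(type-AB child):
  I^B I^B × I^A I^A: posterior weight 4/9.
  I^B I^B × I^A i: posterior weight 2/9.
  I^B i × I^A I^A: posterior weight 2/9.
  I^B i × I^A i: posterior weight 1/9.
Sum the posterior weight over pairs where Felix is I^B i: 1/3.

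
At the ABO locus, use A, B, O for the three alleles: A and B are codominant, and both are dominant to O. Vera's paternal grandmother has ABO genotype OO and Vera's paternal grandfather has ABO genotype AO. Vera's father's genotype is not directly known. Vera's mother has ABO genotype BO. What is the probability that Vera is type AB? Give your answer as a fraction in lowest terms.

1/8

Vera's father's ABO genotype from OO × AO: 1/2 AO, 1/2 OO.
Crossing each possibility with the mother BO and summing P(type AB): 1/2·1/4 + 1/2·0 = 1/8.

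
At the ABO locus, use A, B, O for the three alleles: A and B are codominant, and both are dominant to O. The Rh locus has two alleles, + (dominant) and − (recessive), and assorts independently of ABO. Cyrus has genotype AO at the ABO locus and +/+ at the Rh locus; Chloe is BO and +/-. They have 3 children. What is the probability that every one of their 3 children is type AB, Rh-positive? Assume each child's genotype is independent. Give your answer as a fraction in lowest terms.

1/64

ABO cross AO × BO → 1/4 O, 1/4 A, 1/4 B, 1/4 AB.
Rh cross +/+ × +/- → 1 Rh+; so P(type AB, Rh-positive) = 1/4 × 1 = 1/4 per child.
All 3 independent: (1/4)^3 = 1/64.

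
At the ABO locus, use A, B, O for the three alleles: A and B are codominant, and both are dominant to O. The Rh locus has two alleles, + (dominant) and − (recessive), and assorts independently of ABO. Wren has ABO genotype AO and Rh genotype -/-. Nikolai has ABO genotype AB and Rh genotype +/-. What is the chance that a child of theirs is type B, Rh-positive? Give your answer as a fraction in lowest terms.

1/8

ABO cross AO × AB → offspring phenotypes: 1/2 A, 1/4 B, 1/4 AB.
Rh cross -/- × +/- → 1/2 Rh+, 1/2 Rh-.
Independent loci: P(type B, Rh-positive) = 1/4 × 1/2 = 1/8.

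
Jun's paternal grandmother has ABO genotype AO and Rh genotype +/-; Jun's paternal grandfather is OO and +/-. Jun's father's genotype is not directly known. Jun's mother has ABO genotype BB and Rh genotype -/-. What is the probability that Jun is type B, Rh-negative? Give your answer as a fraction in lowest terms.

Jun's father's ABO genotype from AO × OO: 1/2 AO, 1/2 OO.
Crossing each possibility with the mother BB and summing P(type B): 1/2·1/2 + 1/2·1 = 3/4.
Similarly for Rh via the father's Rh distribution: P(Rh-) = 1/2.
Independent loci: 3/4 × 1/2 = 3/8.

3/8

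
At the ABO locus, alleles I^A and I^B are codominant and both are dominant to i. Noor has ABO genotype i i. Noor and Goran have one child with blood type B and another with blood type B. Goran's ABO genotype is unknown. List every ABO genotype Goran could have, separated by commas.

For each candidate genotype of Goran, check whether crossing it with i i can produce every observed child phenotype.
  I^A I^A → possible child types {A} ✗
  I^A I^B → possible child types {A, B} ✓
  I^A i → possible child types {O, A} ✗
  I^B I^B → possible child types {B} ✓
  I^B i → possible child types {O, B} ✓
  i i → possible child types {O} ✗

I^A I^B, I^B I^B, I^B i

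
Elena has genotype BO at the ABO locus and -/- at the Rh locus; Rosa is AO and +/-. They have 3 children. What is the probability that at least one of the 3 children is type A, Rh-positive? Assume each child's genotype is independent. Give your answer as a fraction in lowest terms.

169/512

ABO cross BO × AO → 1/4 O, 1/4 A, 1/4 B, 1/4 AB.
Rh cross -/- × +/- → 1/2 Rh+, 1/2 Rh-; so P(type A, Rh-positive) = 1/4 × 1/2 = 1/8 per child.
P(none) = (7/8)^3 = 343/512; P(at least one) = 1 − 343/512 = 169/512.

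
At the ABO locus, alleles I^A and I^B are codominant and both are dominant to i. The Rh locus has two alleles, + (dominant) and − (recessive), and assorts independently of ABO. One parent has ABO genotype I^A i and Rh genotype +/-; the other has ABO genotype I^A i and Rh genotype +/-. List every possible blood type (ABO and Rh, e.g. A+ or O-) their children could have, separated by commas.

O+, O-, A+, A-

Gametes from I^A i × I^A i give offspring ABO genotypes I^A I^A, I^A i, i i, i.e. phenotypes O, A.
Rh cross +/- × +/- → phenotypes Rh+, Rh-.
Combining independently: O+, O-, A+, A-.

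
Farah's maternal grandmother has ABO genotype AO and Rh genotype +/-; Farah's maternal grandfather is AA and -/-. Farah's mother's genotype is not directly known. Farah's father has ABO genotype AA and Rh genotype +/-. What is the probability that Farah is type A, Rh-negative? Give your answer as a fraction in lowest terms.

3/8

Farah's mother's ABO genotype from AO × AA: 1/2 AA, 1/2 AO.
Crossing each possibility with the father AA and summing P(type A): 1/2·1 + 1/2·1 = 1.
Similarly for Rh via the mother's Rh distribution: P(Rh-) = 3/8.
Independent loci: 1 × 3/8 = 3/8.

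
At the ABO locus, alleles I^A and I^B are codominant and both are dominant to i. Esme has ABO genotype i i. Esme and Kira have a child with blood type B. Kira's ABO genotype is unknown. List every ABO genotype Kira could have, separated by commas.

I^A I^B, I^B I^B, I^B i

For each candidate genotype of Kira, check whether crossing it with i i can produce every observed child phenotype.
  I^A I^A → possible child types {A} ✗
  I^A I^B → possible child types {A, B} ✓
  I^A i → possible child types {O, A} ✗
  I^B I^B → possible child types {B} ✓
  I^B i → possible child types {O, B} ✓
  i i → possible child types {O} ✗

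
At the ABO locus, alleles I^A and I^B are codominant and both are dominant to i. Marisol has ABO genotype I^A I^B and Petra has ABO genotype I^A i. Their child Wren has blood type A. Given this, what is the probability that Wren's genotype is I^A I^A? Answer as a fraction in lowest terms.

Cross I^A I^B × I^A i → 1/4 I^A I^A, 1/4 I^A I^B, 1/4 I^A i, 1/4 I^B i.
Type-A genotypes among offspring: I^A I^A (1/4), I^A i (1/4); total 1/2.
P(I^A I^A | type A) = (1/4) / (1/2) = 1/2.

1/2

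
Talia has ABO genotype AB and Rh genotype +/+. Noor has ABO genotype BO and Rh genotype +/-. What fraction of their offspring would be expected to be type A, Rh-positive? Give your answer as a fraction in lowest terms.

1/4

ABO cross AB × BO → offspring phenotypes: 1/4 A, 1/2 B, 1/4 AB.
Rh cross +/+ × +/- → 1 Rh+.
Independent loci: P(type A, Rh-positive) = 1/4 × 1 = 1/4.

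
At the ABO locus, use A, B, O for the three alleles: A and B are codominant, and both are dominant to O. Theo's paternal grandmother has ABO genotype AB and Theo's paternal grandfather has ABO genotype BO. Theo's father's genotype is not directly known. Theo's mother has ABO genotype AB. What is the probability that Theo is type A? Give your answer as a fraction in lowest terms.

1/4

Theo's father's ABO genotype from AB × BO: 1/4 AB, 1/4 AO, 1/4 BB, 1/4 BO.
Crossing each possibility with the mother AB and summing P(type A): 1/4·1/4 + 1/4·1/2 + 1/4·0 + 1/4·1/4 = 1/4.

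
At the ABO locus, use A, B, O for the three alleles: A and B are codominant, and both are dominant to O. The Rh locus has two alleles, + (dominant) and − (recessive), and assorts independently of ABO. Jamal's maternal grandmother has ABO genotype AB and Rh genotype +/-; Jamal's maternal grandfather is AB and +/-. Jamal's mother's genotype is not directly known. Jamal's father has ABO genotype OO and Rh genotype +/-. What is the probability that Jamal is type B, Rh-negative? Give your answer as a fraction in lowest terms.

Jamal's mother's ABO genotype from AB × AB: 1/4 AA, 1/2 AB, 1/4 BB.
Crossing each possibility with the father OO and summing P(type B): 1/4·0 + 1/2·1/2 + 1/4·1 = 1/2.
Similarly for Rh via the mother's Rh distribution: P(Rh-) = 1/4.
Independent loci: 1/2 × 1/4 = 1/8.

1/8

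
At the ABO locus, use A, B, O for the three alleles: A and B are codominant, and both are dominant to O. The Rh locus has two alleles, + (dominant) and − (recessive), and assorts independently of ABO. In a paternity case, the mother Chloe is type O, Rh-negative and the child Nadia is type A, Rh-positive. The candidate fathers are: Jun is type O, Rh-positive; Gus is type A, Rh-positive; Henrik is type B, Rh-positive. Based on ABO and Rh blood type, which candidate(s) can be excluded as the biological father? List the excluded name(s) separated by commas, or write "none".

Jun, Henrik

A candidate is excluded only if no genotype consistent with his phenotype could produce a type A, Rh-positive child with a type O, Rh-negative mother.
Jun (type O, Rh+): no genotype consistent with that phenotype can produce a type-A Rh+ child with a type-O mother.
Henrik (type B, Rh+): no genotype consistent with that phenotype can produce a type-A Rh+ child with a type-O mother.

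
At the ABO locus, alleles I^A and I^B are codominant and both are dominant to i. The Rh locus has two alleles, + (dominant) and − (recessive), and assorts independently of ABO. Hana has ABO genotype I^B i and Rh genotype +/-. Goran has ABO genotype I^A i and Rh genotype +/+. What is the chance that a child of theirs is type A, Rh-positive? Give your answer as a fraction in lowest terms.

ABO cross I^B i × I^A i → offspring phenotypes: 1/4 O, 1/4 A, 1/4 B, 1/4 AB.
Rh cross +/- × +/+ → 1 Rh+.
Independent loci: P(type A, Rh-positive) = 1/4 × 1 = 1/4.

1/4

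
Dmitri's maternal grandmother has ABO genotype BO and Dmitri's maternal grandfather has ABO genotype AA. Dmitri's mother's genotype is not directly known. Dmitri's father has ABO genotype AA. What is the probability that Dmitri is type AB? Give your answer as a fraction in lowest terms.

1/4

Dmitri's mother's ABO genotype from BO × AA: 1/2 AB, 1/2 AO.
Crossing each possibility with the father AA and summing P(type AB): 1/2·1/2 + 1/2·0 = 1/4.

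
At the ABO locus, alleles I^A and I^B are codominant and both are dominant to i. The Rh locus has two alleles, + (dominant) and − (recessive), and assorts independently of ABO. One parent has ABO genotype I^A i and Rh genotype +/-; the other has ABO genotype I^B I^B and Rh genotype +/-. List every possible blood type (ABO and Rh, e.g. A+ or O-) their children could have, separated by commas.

Gametes from I^A i × I^B I^B give offspring ABO genotypes I^A I^B, I^B i, i.e. phenotypes B, AB.
Rh cross +/- × +/- → phenotypes Rh+, Rh-.
Combining independently: B+, B-, AB+, AB-.

B+, B-, AB+, AB-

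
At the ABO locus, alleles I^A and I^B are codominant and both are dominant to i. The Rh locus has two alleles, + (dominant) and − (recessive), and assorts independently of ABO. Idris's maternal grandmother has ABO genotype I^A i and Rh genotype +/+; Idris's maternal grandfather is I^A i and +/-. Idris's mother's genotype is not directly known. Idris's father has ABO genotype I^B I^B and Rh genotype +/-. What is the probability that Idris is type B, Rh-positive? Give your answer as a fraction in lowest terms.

7/16

Idris's mother's ABO genotype from I^A i × I^A i: 1/4 I^A I^A, 1/2 I^A i, 1/4 i i.
Crossing each possibility with the father I^B I^B and summing P(type B): 1/4·0 + 1/2·1/2 + 1/4·1 = 1/2.
Similarly for Rh via the mother's Rh distribution: P(Rh+) = 7/8.
Independent loci: 1/2 × 7/8 = 7/16.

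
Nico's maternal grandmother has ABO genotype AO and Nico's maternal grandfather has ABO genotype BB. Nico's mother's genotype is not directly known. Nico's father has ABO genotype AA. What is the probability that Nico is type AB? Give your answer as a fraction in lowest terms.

1/2

Nico's mother's ABO genotype from AO × BB: 1/2 AB, 1/2 BO.
Crossing each possibility with the father AA and summing P(type AB): 1/2·1/2 + 1/2·1/2 = 1/2.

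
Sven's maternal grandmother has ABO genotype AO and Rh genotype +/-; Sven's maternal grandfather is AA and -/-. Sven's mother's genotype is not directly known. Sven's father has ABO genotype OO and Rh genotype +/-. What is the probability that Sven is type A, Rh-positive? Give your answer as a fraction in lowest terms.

15/32

Sven's mother's ABO genotype from AO × AA: 1/2 AA, 1/2 AO.
Crossing each possibility with the father OO and summing P(type A): 1/2·1 + 1/2·1/2 = 3/4.
Similarly for Rh via the mother's Rh distribution: P(Rh+) = 5/8.
Independent loci: 3/4 × 5/8 = 15/32.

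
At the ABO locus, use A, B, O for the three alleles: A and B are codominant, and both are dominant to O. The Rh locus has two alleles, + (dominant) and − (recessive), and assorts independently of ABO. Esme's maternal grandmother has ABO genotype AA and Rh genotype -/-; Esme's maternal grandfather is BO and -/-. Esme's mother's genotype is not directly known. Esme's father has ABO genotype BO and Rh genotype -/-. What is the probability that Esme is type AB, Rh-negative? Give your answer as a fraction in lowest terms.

Esme's mother's ABO genotype from AA × BO: 1/2 AB, 1/2 AO.
Crossing each possibility with the father BO and summing P(type AB): 1/2·1/4 + 1/2·1/4 = 1/4.
Similarly for Rh via the mother's Rh distribution: P(Rh-) = 1.
Independent loci: 1/4 × 1 = 1/4.

1/4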